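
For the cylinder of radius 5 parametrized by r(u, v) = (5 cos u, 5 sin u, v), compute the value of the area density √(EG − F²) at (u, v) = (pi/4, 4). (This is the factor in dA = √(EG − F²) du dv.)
√(EG − F²)|_{(pi/4, 4)} = 5

E = 25, F = 0, G = 1, so EG − F² = 25. Taking the positive square root: √(EG − F²) = 5. At (u, v) = (pi/4, 4): 5.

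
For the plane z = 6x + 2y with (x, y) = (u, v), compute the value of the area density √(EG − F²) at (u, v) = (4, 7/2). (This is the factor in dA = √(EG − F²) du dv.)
√(EG − F²)|_{(4, 7/2)} = sqrt(41)

E = 37, F = 12, G = 5, so EG − F² = 41. Taking the positive square root: √(EG − F²) = sqrt(41). At (u, v) = (4, 7/2): sqrt(41).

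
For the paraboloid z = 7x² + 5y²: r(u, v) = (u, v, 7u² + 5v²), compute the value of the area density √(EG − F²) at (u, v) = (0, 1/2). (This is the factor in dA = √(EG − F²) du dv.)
√(EG − F²)|_{(0, 1/2)} = sqrt(26)

E = 196*u^2 + 1, F = 140*u*v, G = 100*v^2 + 1, so EG − F² = 196*u^2 + 100*v^2 + 1. Taking the positive square root: √(EG − F²) = sqrt(196*u^2 + 100*v^2 + 1). At (u, v) = (0, 1/2): sqrt(26).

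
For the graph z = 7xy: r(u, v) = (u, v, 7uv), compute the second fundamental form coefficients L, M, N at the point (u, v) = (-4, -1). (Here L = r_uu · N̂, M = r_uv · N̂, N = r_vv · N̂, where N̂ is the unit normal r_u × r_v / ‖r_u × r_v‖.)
L = 0;  M = 7*sqrt(834)/834;  N = 0

Compute the unit normal N̂(u, v) = (-7*v/sqrt(49*u^2 + 49*v^2 + 1), -7*u/sqrt(49*u^2 + 49*v^2 + 1), 1/sqrt(49*u^2 + 49*v^2 + 1)), and the second partials r_uu, r_uv, r_vv. Take dot products:
  L(u, v) = r_uu · N̂ = 0,
  M(u, v) = r_uv · N̂ = 7/sqrt(49*u^2 + 49*v^2 + 1),
  N(u, v) = r_vv · N̂ = 0.
Evaluating at (u, v) = (-4, -1):
  L = 0, M = 7*sqrt(834)/834, N = 0.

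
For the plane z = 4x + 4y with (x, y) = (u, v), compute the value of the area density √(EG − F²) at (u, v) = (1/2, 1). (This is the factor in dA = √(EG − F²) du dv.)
√(EG − F²)|_{(1/2, 1)} = sqrt(33)

E = 17, F = 16, G = 17, so EG − F² = 33. Taking the positive square root: √(EG − F²) = sqrt(33). At (u, v) = (1/2, 1): sqrt(33).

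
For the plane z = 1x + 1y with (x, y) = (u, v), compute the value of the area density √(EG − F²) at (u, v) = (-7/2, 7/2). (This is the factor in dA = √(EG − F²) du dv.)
√(EG − F²)|_{(-7/2, 7/2)} = sqrt(3)

E = 2, F = 1, G = 2, so EG − F² = 3. Taking the positive square root: √(EG − F²) = sqrt(3). At (u, v) = (-7/2, 7/2): sqrt(3).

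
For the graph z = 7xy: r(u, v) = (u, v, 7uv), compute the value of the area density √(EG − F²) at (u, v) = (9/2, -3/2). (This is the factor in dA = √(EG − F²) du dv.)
√(EG − F²)|_{(9/2, -3/2)} = sqrt(4414)/2

E = 49*v^2 + 1, F = 49*u*v, G = 49*u^2 + 1, so EG − F² = 49*u^2 + 49*v^2 + 1. Taking the positive square root: √(EG − F²) = sqrt(49*u^2 + 49*v^2 + 1). At (u, v) = (9/2, -3/2): sqrt(4414)/2.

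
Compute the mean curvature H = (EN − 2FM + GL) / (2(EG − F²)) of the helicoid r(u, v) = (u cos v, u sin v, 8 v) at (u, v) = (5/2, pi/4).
H = 0

With E = 1, F = 0, G = u^2 + 64, L = 0, M = -8/sqrt(u^2 + 64), N = 0, assemble
  H = (EN − 2FM + GL) / (2(EG − F²)) = 0.
At (u, v) = (5/2, pi/4): H = 0.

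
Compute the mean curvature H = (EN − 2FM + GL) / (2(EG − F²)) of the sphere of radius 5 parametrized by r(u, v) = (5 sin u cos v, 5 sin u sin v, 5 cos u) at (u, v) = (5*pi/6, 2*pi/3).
H = -1/5

With E = 25, F = 0, G = 25*sin(u)^2, L = -5*sin(u)/Abs(sin(u)), M = 0, N = -5*sin(u)^3/Abs(sin(u)), assemble
  H = (EN − 2FM + GL) / (2(EG − F²)) = -sin(u)/(5*Abs(sin(u))).
At (u, v) = (5*pi/6, 2*pi/3): H = -1/5.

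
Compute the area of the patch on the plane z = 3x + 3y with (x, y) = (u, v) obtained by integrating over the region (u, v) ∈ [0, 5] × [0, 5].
Area = 25*sqrt(19)

Area = ∫∫ √(EG − F²) du dv with √(EG − F²) = sqrt(19). Integrating over [0, 5] × [0, 5] gives 25*sqrt(19).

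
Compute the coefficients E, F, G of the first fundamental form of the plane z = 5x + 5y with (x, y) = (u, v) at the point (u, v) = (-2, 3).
E = 26;  F = 25;  G = 26

Partials: r_u = (1, 0, 5), r_v = (0, 1, 5). As functions of (u, v):
  E = r_u · r_u = 26,
  F = r_u · r_v = 25,
  G = r_v · r_v = 26.
Evaluating at (u, v) = (-2, 3): E = 26, F = 25, G = 26.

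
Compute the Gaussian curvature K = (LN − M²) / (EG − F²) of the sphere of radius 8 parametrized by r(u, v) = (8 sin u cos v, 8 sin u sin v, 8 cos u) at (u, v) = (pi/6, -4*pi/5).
K = 1/64

Coefficients of the first fundamental form: E = 64, F = 0, G = 64*sin(u)^2.
Coefficients of the second fundamental form: L = -8*sin(u)/Abs(sin(u)), M = 0, N = -8*sin(u)^3/Abs(sin(u)).
Assemble K = (LN − M²)/(EG − F²) = 1/64. At (u, v) = (pi/6, -4*pi/5): K = 1/64.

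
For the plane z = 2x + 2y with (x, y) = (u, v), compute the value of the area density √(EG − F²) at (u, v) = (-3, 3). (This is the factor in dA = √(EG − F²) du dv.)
√(EG − F²)|_{(-3, 3)} = 3

E = 5, F = 4, G = 5, so EG − F² = 9. Taking the positive square root: √(EG − F²) = 3. At (u, v) = (-3, 3): 3.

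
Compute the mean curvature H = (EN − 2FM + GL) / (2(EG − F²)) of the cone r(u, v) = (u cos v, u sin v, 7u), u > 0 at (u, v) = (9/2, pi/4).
H = 7*sqrt(2)/90

With E = 50, F = 0, G = u^2, L = 0, M = 0, N = 7*sqrt(2)*u^2/(10*Abs(u)), assemble
  H = (EN − 2FM + GL) / (2(EG − F²)) = 7*sqrt(2)/(20*Abs(u)).
At (u, v) = (9/2, pi/4): H = 7*sqrt(2)/90.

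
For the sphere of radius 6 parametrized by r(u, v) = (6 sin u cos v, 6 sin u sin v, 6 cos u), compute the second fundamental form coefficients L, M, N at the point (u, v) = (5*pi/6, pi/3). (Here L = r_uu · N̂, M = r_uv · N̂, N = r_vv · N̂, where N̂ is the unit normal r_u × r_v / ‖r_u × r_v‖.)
L = -6;  M = 0;  N = -3/2

Compute the unit normal N̂(u, v) = (sin(u)^2*cos(v)/Abs(sin(u)), sin(u)^2*sin(v)/Abs(sin(u)), sin(2*u)/(2*Abs(sin(u)))), and the second partials r_uu, r_uv, r_vv. Take dot products:
  L(u, v) = r_uu · N̂ = -6*sin(u)/Abs(sin(u)),
  M(u, v) = r_uv · N̂ = 0,
  N(u, v) = r_vv · N̂ = -6*sin(u)^3/Abs(sin(u)).
Evaluating at (u, v) = (5*pi/6, pi/3):
  L = -6, M = 0, N = -3/2.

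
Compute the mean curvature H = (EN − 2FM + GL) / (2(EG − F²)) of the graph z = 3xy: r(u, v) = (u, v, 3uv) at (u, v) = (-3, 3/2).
H = 972*sqrt(409)/167281

With E = 9*v^2 + 1, F = 9*u*v, G = 9*u^2 + 1, L = 0, M = 3/sqrt(9*u^2 + 9*v^2 + 1), N = 0, assemble
  H = (EN − 2FM + GL) / (2(EG − F²)) = -27*u*v/(9*u^2 + 9*v^2 + 1)^(3/2).
At (u, v) = (-3, 3/2): H = 972*sqrt(409)/167281.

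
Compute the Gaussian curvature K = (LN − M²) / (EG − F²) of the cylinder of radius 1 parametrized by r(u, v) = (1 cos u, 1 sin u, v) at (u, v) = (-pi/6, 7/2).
K = 0

Coefficients of the first fundamental form: E = 1, F = 0, G = 1.
Coefficients of the second fundamental form: L = -1, M = 0, N = 0.
Assemble K = (LN − M²)/(EG − F²) = 0. At (u, v) = (-pi/6, 7/2): K = 0.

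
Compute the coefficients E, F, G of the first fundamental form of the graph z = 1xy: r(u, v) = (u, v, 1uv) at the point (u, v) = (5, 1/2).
E = 5/4;  F = 5/2;  G = 26

Partials: r_u = (1, 0, v), r_v = (0, 1, u). As functions of (u, v):
  E = r_u · r_u = v^2 + 1,
  F = r_u · r_v = u*v,
  G = r_v · r_v = u^2 + 1.
Evaluating at (u, v) = (5, 1/2): E = 5/4, F = 5/2, G = 26.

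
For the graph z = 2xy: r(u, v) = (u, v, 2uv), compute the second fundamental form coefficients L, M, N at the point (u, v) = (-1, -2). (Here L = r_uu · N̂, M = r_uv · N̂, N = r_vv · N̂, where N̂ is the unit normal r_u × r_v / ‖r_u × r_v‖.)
L = 0;  M = 2*sqrt(21)/21;  N = 0

Compute the unit normal N̂(u, v) = (-2*v/sqrt(4*u^2 + 4*v^2 + 1), -2*u/sqrt(4*u^2 + 4*v^2 + 1), 1/sqrt(4*u^2 + 4*v^2 + 1)), and the second partials r_uu, r_uv, r_vv. Take dot products:
  L(u, v) = r_uu · N̂ = 0,
  M(u, v) = r_uv · N̂ = 2/sqrt(4*u^2 + 4*v^2 + 1),
  N(u, v) = r_vv · N̂ = 0.
Evaluating at (u, v) = (-1, -2):
  L = 0, M = 2*sqrt(21)/21, N = 0.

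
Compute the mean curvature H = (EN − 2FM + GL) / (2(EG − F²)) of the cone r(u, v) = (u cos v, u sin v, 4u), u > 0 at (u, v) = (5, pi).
H = 2*sqrt(17)/85

With E = 17, F = 0, G = u^2, L = 0, M = 0, N = 4*sqrt(17)*u^2/(17*Abs(u)), assemble
  H = (EN − 2FM + GL) / (2(EG − F²)) = 2*sqrt(17)/(17*Abs(u)).
At (u, v) = (5, pi): H = 2*sqrt(17)/85.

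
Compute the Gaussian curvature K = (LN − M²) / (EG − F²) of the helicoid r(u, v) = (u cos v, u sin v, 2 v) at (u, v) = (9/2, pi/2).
K = -64/9409

Coefficients of the first fundamental form: E = 1, F = 0, G = u^2 + 4.
Coefficients of the second fundamental form: L = 0, M = -2/sqrt(u^2 + 4), N = 0.
Assemble K = (LN − M²)/(EG − F²) = -4/(u^2 + 4)^2. At (u, v) = (9/2, pi/2): K = -64/9409.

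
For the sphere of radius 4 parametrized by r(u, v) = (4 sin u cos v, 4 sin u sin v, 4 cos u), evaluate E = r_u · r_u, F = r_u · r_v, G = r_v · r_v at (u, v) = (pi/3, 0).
E = 16;  F = 0;  G = 12

Partials: r_u = (4*cos(u)*cos(v), 4*sin(v)*cos(u), -4*sin(u)), r_v = (-4*sin(u)*sin(v), 4*sin(u)*cos(v), 0). As functions of (u, v):
  E = r_u · r_u = 16,
  F = r_u · r_v = 0,
  G = r_v · r_v = 16*sin(u)^2.
Evaluating at (u, v) = (pi/3, 0): E = 16, F = 0, G = 12.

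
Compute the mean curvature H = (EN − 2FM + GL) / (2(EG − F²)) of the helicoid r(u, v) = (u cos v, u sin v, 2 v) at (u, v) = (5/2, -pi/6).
H = 0

With E = 1, F = 0, G = u^2 + 4, L = 0, M = -2/sqrt(u^2 + 4), N = 0, assemble
  H = (EN − 2FM + GL) / (2(EG − F²)) = 0.
At (u, v) = (5/2, -pi/6): H = 0.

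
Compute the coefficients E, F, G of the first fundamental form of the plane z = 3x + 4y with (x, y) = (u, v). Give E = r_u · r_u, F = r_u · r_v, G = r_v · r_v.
E = 10;  F = 12;  G = 17

Compute partials: r_u = (1, 0, 3), r_v = (0, 1, 4). Then
  E = r_u · r_u = 10,
  F = r_u · r_v = 12,
  G = r_v · r_v = 17.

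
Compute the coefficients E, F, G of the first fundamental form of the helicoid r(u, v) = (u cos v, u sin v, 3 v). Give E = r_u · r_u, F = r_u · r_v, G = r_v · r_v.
E = 1;  F = 0;  G = u^2 + 9

Compute partials: r_u = (cos(v), sin(v), 0), r_v = (-u*sin(v), u*cos(v), 3). Then
  E = r_u · r_u = 1,
  F = r_u · r_v = 0,
  G = r_v · r_v = u^2 + 9.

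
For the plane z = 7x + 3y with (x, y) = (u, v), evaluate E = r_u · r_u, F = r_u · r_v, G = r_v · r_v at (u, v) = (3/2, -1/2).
E = 50;  F = 21;  G = 10

Partials: r_u = (1, 0, 7), r_v = (0, 1, 3). As functions of (u, v):
  E = r_u · r_u = 50,
  F = r_u · r_v = 21,
  G = r_v · r_v = 10.
Evaluating at (u, v) = (3/2, -1/2): E = 50, F = 21, G = 10.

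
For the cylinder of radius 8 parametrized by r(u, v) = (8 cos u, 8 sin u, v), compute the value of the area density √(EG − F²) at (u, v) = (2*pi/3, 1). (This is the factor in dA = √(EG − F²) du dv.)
√(EG − F²)|_{(2*pi/3, 1)} = 8

E = 64, F = 0, G = 1, so EG − F² = 64. Taking the positive square root: √(EG − F²) = 8. At (u, v) = (2*pi/3, 1): 8.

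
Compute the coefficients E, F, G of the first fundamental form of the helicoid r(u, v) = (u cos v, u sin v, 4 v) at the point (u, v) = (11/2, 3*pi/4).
E = 1;  F = 0;  G = 185/4

Partials: r_u = (cos(v), sin(v), 0), r_v = (-u*sin(v), u*cos(v), 4). As functions of (u, v):
  E = r_u · r_u = 1,
  F = r_u · r_v = 0,
  G = r_v · r_v = u^2 + 16.
Evaluating at (u, v) = (11/2, 3*pi/4): E = 1, F = 0, G = 185/4.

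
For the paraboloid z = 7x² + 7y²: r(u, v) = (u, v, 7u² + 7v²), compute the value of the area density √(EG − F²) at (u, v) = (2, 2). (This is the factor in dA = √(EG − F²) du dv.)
√(EG − F²)|_{(2, 2)} = sqrt(1569)

E = 196*u^2 + 1, F = 196*u*v, G = 196*v^2 + 1, so EG − F² = 196*u^2 + 196*v^2 + 1. Taking the positive square root: √(EG − F²) = sqrt(196*u^2 + 196*v^2 + 1). At (u, v) = (2, 2): sqrt(1569).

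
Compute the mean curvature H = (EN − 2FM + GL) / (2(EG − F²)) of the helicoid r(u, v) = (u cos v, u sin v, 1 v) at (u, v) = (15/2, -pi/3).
H = 0

With E = 1, F = 0, G = u^2 + 1, L = 0, M = -1/sqrt(u^2 + 1), N = 0, assemble
  H = (EN − 2FM + GL) / (2(EG − F²)) = 0.
At (u, v) = (15/2, -pi/3): H = 0.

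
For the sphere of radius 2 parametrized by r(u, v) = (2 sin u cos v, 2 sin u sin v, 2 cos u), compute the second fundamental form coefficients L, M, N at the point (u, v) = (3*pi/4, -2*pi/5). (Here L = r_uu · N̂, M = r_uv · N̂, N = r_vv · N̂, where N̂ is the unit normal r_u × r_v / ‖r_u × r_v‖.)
L = -2;  M = 0;  N = -1

Compute the unit normal N̂(u, v) = (sin(u)^2*cos(v)/Abs(sin(u)), sin(u)^2*sin(v)/Abs(sin(u)), sin(2*u)/(2*Abs(sin(u)))), and the second partials r_uu, r_uv, r_vv. Take dot products:
  L(u, v) = r_uu · N̂ = -2*sin(u)/Abs(sin(u)),
  M(u, v) = r_uv · N̂ = 0,
  N(u, v) = r_vv · N̂ = -2*sin(u)^3/Abs(sin(u)).
Evaluating at (u, v) = (3*pi/4, -2*pi/5):
  L = -2, M = 0, N = -1.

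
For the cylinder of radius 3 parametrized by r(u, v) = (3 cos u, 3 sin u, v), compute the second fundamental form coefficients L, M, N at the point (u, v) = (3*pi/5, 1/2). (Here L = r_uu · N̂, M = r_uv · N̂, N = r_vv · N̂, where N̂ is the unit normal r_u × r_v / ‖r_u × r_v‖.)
L = -3;  M = 0;  N = 0

Compute the unit normal N̂(u, v) = (cos(u), sin(u), 0), and the second partials r_uu, r_uv, r_vv. Take dot products:
  L(u, v) = r_uu · N̂ = -3,
  M(u, v) = r_uv · N̂ = 0,
  N(u, v) = r_vv · N̂ = 0.
Evaluating at (u, v) = (3*pi/5, 1/2):
  L = -3, M = 0, N = 0.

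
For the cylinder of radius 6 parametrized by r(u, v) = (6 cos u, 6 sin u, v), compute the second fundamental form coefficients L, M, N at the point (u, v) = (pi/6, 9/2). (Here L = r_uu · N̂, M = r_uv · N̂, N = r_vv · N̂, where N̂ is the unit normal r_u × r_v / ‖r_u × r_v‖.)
L = -6;  M = 0;  N = 0

Compute the unit normal N̂(u, v) = (cos(u), sin(u), 0), and the second partials r_uu, r_uv, r_vv. Take dot products:
  L(u, v) = r_uu · N̂ = -6,
  M(u, v) = r_uv · N̂ = 0,
  N(u, v) = r_vv · N̂ = 0.
Evaluating at (u, v) = (pi/6, 9/2):
  L = -6, M = 0, N = 0.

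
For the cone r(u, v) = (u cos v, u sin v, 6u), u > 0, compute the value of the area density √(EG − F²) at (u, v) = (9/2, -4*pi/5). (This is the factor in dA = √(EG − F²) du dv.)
√(EG − F²)|_{(9/2, -4*pi/5)} = 9*sqrt(37)/2

E = 37, F = 0, G = u^2, so EG − F² = 37*u^2. Taking the positive square root: √(EG − F²) = sqrt(37)*Abs(u). At (u, v) = (9/2, -4*pi/5): 9*sqrt(37)/2.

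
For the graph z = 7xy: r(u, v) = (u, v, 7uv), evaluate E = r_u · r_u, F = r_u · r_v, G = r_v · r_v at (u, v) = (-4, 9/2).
E = 3973/4;  F = -882;  G = 785

Partials: r_u = (1, 0, 7*v), r_v = (0, 1, 7*u). As functions of (u, v):
  E = r_u · r_u = 49*v^2 + 1,
  F = r_u · r_v = 49*u*v,
  G = r_v · r_v = 49*u^2 + 1.
Evaluating at (u, v) = (-4, 9/2): E = 3973/4, F = -882, G = 785.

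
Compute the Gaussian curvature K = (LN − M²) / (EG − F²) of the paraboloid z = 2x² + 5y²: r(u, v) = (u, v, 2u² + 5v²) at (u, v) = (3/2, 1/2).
K = 10/961

Coefficients of the first fundamental form: E = 16*u^2 + 1, F = 40*u*v, G = 100*v^2 + 1.
Coefficients of the second fundamental form: L = 4/sqrt(16*u^2 + 100*v^2 + 1), M = 0, N = 10/sqrt(16*u^2 + 100*v^2 + 1).
Assemble K = (LN − M²)/(EG − F²) = 40/(256*u^4 + 3200*u^2*v^2 + 32*u^2 + 10000*v^4 + 200*v^2 + 1). At (u, v) = (3/2, 1/2): K = 10/961.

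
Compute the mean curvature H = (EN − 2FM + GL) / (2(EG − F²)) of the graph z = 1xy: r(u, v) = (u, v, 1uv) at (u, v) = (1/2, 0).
H = 0

With E = v^2 + 1, F = u*v, G = u^2 + 1, L = 0, M = 1/sqrt(u^2 + v^2 + 1), N = 0, assemble
  H = (EN − 2FM + GL) / (2(EG − F²)) = -u*v/(u^2 + v^2 + 1)^(3/2).
At (u, v) = (1/2, 0): H = 0.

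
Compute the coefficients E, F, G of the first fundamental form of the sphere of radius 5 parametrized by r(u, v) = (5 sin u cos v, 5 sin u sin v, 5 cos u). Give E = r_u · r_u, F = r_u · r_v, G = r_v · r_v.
E = 25;  F = 0;  G = 25*sin(u)^2

Compute partials: r_u = (5*cos(u)*cos(v), 5*sin(v)*cos(u), -5*sin(u)), r_v = (-5*sin(u)*sin(v), 5*sin(u)*cos(v), 0). Then
  E = r_u · r_u = 25,
  F = r_u · r_v = 0,
  G = r_v · r_v = 25*sin(u)^2.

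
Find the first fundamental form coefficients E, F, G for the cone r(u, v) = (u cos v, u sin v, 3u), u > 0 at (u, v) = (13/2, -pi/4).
E = 10;  F = 0;  G = 169/4

Partials: r_u = (cos(v), sin(v), 3), r_v = (-u*sin(v), u*cos(v), 0). As functions of (u, v):
  E = r_u · r_u = 10,
  F = r_u · r_v = 0,
  G = r_v · r_v = u^2.
Evaluating at (u, v) = (13/2, -pi/4): E = 10, F = 0, G = 169/4.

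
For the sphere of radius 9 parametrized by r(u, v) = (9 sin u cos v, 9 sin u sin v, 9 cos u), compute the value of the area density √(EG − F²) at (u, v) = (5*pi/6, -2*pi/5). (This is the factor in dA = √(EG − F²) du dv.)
√(EG − F²)|_{(5*pi/6, -2*pi/5)} = 81/2

E = 81, F = 0, G = 81*sin(u)^2, so EG − F² = 6561*sin(u)^2. Taking the positive square root: √(EG − F²) = 81*Abs(sin(u)). At (u, v) = (5*pi/6, -2*pi/5): 81/2.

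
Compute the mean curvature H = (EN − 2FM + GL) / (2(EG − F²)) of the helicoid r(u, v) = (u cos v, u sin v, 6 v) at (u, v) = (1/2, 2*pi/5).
H = 0

With E = 1, F = 0, G = u^2 + 36, L = 0, M = -6/sqrt(u^2 + 36), N = 0, assemble
  H = (EN − 2FM + GL) / (2(EG − F²)) = 0.
At (u, v) = (1/2, 2*pi/5): H = 0.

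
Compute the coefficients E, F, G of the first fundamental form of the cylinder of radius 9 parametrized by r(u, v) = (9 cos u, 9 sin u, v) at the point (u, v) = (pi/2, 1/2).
E = 81;  F = 0;  G = 1

Partials: r_u = (-9*sin(u), 9*cos(u), 0), r_v = (0, 0, 1). As functions of (u, v):
  E = r_u · r_u = 81,
  F = r_u · r_v = 0,
  G = r_v · r_v = 1.
Evaluating at (u, v) = (pi/2, 1/2): E = 81, F = 0, G = 1.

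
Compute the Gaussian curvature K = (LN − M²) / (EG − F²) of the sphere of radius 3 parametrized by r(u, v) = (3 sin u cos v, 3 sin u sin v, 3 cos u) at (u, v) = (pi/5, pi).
K = 1/9

Coefficients of the first fundamental form: E = 9, F = 0, G = 9*sin(u)^2.
Coefficients of the second fundamental form: L = -3*sin(u)/Abs(sin(u)), M = 0, N = -3*sin(u)^3/Abs(sin(u)).
Assemble K = (LN − M²)/(EG − F²) = 1/9. At (u, v) = (pi/5, pi): K = 1/9.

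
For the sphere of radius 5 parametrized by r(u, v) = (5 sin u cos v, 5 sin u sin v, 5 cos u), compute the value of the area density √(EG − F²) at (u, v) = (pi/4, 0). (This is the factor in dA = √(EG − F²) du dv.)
√(EG − F²)|_{(pi/4, 0)} = 25*sqrt(2)/2

E = 25, F = 0, G = 25*sin(u)^2, so EG − F² = 625*sin(u)^2. Taking the positive square root: √(EG − F²) = 25*Abs(sin(u)). At (u, v) = (pi/4, 0): 25*sqrt(2)/2.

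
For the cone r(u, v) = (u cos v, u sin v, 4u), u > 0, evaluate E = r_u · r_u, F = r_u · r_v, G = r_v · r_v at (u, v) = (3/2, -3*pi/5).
E = 17;  F = 0;  G = 9/4

Partials: r_u = (cos(v), sin(v), 4), r_v = (-u*sin(v), u*cos(v), 0). As functions of (u, v):
  E = r_u · r_u = 17,
  F = r_u · r_v = 0,
  G = r_v · r_v = u^2.
Evaluating at (u, v) = (3/2, -3*pi/5): E = 17, F = 0, G = 9/4.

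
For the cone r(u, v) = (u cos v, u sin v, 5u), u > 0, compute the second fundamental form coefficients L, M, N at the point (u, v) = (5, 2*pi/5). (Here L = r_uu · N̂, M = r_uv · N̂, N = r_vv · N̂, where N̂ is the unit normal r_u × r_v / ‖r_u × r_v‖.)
L = 0;  M = 0;  N = 25*sqrt(26)/26

Compute the unit normal N̂(u, v) = (-5*sqrt(26)*u*cos(v)/(26*Abs(u)), -5*sqrt(26)*u*sin(v)/(26*Abs(u)), sqrt(26)*u/(26*Abs(u))), and the second partials r_uu, r_uv, r_vv. Take dot products:
  L(u, v) = r_uu · N̂ = 0,
  M(u, v) = r_uv · N̂ = 0,
  N(u, v) = r_vv · N̂ = 5*sqrt(26)*u^2/(26*Abs(u)).
Evaluating at (u, v) = (5, 2*pi/5):
  L = 0, M = 0, N = 25*sqrt(26)/26.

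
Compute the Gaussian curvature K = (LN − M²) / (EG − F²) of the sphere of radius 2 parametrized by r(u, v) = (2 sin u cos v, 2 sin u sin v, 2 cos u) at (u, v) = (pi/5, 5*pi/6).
K = 1/4

Coefficients of the first fundamental form: E = 4, F = 0, G = 4*sin(u)^2.
Coefficients of the second fundamental form: L = -2*sin(u)/Abs(sin(u)), M = 0, N = -2*sin(u)^3/Abs(sin(u)).
Assemble K = (LN − M²)/(EG − F²) = 1/4. At (u, v) = (pi/5, 5*pi/6): K = 1/4.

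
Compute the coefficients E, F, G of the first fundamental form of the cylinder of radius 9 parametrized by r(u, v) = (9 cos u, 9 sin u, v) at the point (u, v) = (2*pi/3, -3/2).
E = 81;  F = 0;  G = 1

Partials: r_u = (-9*sin(u), 9*cos(u), 0), r_v = (0, 0, 1). As functions of (u, v):
  E = r_u · r_u = 81,
  F = r_u · r_v = 0,
  G = r_v · r_v = 1.
Evaluating at (u, v) = (2*pi/3, -3/2): E = 81, F = 0, G = 1.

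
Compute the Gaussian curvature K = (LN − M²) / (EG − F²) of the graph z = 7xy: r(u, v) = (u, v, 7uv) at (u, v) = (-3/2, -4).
K = -784/12823561

Coefficients of the first fundamental form: E = 49*v^2 + 1, F = 49*u*v, G = 49*u^2 + 1.
Coefficients of the second fundamental form: L = 0, M = 7/sqrt(49*u^2 + 49*v^2 + 1), N = 0.
Assemble K = (LN − M²)/(EG − F²) = -49/(2401*u^4 + 4802*u^2*v^2 + 98*u^2 + 2401*v^4 + 98*v^2 + 1). At (u, v) = (-3/2, -4): K = -784/12823561.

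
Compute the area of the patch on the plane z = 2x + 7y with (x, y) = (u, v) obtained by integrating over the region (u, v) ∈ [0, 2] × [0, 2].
Area = 12*sqrt(6)

Area = ∫∫ √(EG − F²) du dv with √(EG − F²) = 3*sqrt(6). Integrating over [0, 2] × [0, 2] gives 12*sqrt(6).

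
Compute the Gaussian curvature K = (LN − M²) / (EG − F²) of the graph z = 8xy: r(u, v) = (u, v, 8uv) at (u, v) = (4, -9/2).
K = -64/5387041

Coefficients of the first fundamental form: E = 64*v^2 + 1, F = 64*u*v, G = 64*u^2 + 1.
Coefficients of the second fundamental form: L = 0, M = 8/sqrt(64*u^2 + 64*v^2 + 1), N = 0.
Assemble K = (LN − M²)/(EG − F²) = -64/(4096*u^4 + 8192*u^2*v^2 + 128*u^2 + 4096*v^4 + 128*v^2 + 1). At (u, v) = (4, -9/2): K = -64/5387041.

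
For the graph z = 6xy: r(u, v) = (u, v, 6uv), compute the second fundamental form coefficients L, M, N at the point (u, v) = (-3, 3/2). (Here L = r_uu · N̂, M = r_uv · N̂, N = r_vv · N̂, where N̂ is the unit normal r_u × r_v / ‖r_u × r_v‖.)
L = 0;  M = 3*sqrt(406)/203;  N = 0

Compute the unit normal N̂(u, v) = (-6*v/sqrt(36*u^2 + 36*v^2 + 1), -6*u/sqrt(36*u^2 + 36*v^2 + 1), 1/sqrt(36*u^2 + 36*v^2 + 1)), and the second partials r_uu, r_uv, r_vv. Take dot products:
  L(u, v) = r_uu · N̂ = 0,
  M(u, v) = r_uv · N̂ = 6/sqrt(36*u^2 + 36*v^2 + 1),
  N(u, v) = r_vv · N̂ = 0.
Evaluating at (u, v) = (-3, 3/2):
  L = 0, M = 3*sqrt(406)/203, N = 0.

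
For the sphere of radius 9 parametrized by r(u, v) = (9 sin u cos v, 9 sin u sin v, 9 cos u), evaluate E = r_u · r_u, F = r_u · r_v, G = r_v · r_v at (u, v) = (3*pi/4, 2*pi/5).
E = 81;  F = 0;  G = 81/2

Partials: r_u = (9*cos(u)*cos(v), 9*sin(v)*cos(u), -9*sin(u)), r_v = (-9*sin(u)*sin(v), 9*sin(u)*cos(v), 0). As functions of (u, v):
  E = r_u · r_u = 81,
  F = r_u · r_v = 0,
  G = r_v · r_v = 81*sin(u)^2.
Evaluating at (u, v) = (3*pi/4, 2*pi/5): E = 81, F = 0, G = 81/2.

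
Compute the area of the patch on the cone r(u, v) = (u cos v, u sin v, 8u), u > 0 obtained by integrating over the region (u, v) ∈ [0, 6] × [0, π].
Area = 18*sqrt(65)*pi

Area = ∫∫ √(EG − F²) du dv with √(EG − F²) = sqrt(65)*Abs(u). Integrating over [0, 6] × [0, π] gives 18*sqrt(65)*pi.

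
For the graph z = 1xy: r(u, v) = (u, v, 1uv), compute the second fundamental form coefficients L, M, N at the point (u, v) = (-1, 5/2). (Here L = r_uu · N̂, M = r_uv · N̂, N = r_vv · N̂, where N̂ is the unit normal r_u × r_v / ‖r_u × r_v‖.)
L = 0;  M = 2*sqrt(33)/33;  N = 0

Compute the unit normal N̂(u, v) = (-v/sqrt(u^2 + v^2 + 1), -u/sqrt(u^2 + v^2 + 1), 1/sqrt(u^2 + v^2 + 1)), and the second partials r_uu, r_uv, r_vv. Take dot products:
  L(u, v) = r_uu · N̂ = 0,
  M(u, v) = r_uv · N̂ = 1/sqrt(u^2 + v^2 + 1),
  N(u, v) = r_vv · N̂ = 0.
Evaluating at (u, v) = (-1, 5/2):
  L = 0, M = 2*sqrt(33)/33, N = 0.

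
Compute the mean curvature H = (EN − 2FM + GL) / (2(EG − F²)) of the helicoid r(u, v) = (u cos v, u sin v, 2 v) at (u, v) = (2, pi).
H = 0

With E = 1, F = 0, G = u^2 + 4, L = 0, M = -2/sqrt(u^2 + 4), N = 0, assemble
  H = (EN − 2FM + GL) / (2(EG − F²)) = 0.
At (u, v) = (2, pi): H = 0.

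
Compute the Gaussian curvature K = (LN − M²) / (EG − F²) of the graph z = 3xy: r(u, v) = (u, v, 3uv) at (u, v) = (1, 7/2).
K = -144/231361

Coefficients of the first fundamental form: E = 9*v^2 + 1, F = 9*u*v, G = 9*u^2 + 1.
Coefficients of the second fundamental form: L = 0, M = 3/sqrt(9*u^2 + 9*v^2 + 1), N = 0.
Assemble K = (LN − M²)/(EG − F²) = -9/(81*u^4 + 162*u^2*v^2 + 18*u^2 + 81*v^4 + 18*v^2 + 1). At (u, v) = (1, 7/2): K = -144/231361.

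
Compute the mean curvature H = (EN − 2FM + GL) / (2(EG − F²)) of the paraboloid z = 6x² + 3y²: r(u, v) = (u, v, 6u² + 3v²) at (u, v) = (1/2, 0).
H = 117*sqrt(37)/1369

With E = 144*u^2 + 1, F = 72*u*v, G = 36*v^2 + 1, L = 12/sqrt(144*u^2 + 36*v^2 + 1), M = 0, N = 6/sqrt(144*u^2 + 36*v^2 + 1), assemble
  H = (EN − 2FM + GL) / (2(EG − F²)) = 9*(48*u^2 + 24*v^2 + 1)/(144*u^2 + 36*v^2 + 1)^(3/2).
At (u, v) = (1/2, 0): H = 117*sqrt(37)/1369.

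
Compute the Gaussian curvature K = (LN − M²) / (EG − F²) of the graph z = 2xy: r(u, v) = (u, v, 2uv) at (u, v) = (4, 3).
K = -4/10201

Coefficients of the first fundamental form: E = 4*v^2 + 1, F = 4*u*v, G = 4*u^2 + 1.
Coefficients of the second fundamental form: L = 0, M = 2/sqrt(4*u^2 + 4*v^2 + 1), N = 0.
Assemble K = (LN − M²)/(EG − F²) = -4/(16*u^4 + 32*u^2*v^2 + 8*u^2 + 16*v^4 + 8*v^2 + 1). At (u, v) = (4, 3): K = -4/10201.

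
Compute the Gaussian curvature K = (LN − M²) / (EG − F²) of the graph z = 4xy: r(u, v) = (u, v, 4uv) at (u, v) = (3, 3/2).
K = -16/32761

Coefficients of the first fundamental form: E = 16*v^2 + 1, F = 16*u*v, G = 16*u^2 + 1.
Coefficients of the second fundamental form: L = 0, M = 4/sqrt(16*u^2 + 16*v^2 + 1), N = 0.
Assemble K = (LN − M²)/(EG − F²) = -16/(256*u^4 + 512*u^2*v^2 + 32*u^2 + 256*v^4 + 32*v^2 + 1). At (u, v) = (3, 3/2): K = -16/32761.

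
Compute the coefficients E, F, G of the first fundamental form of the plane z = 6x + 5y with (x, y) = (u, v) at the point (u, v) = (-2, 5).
E = 37;  F = 30;  G = 26

Partials: r_u = (1, 0, 6), r_v = (0, 1, 5). As functions of (u, v):
  E = r_u · r_u = 37,
  F = r_u · r_v = 30,
  G = r_v · r_v = 26.
Evaluating at (u, v) = (-2, 5): E = 37, F = 30, G = 26.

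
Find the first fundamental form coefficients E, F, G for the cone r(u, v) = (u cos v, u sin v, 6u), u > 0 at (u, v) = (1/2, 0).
E = 37;  F = 0;  G = 1/4

Partials: r_u = (cos(v), sin(v), 6), r_v = (-u*sin(v), u*cos(v), 0). As functions of (u, v):
  E = r_u · r_u = 37,
  F = r_u · r_v = 0,
  G = r_v · r_v = u^2.
Evaluating at (u, v) = (1/2, 0): E = 37, F = 0, G = 1/4.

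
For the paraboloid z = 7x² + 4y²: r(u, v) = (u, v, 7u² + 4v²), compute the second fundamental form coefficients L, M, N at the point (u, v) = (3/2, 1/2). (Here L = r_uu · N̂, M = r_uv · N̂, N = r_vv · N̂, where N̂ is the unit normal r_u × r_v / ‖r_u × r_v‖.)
L = 7*sqrt(458)/229;  M = 0;  N = 4*sqrt(458)/229

Compute the unit normal N̂(u, v) = (-14*u/sqrt(196*u^2 + 64*v^2 + 1), -8*v/sqrt(196*u^2 + 64*v^2 + 1), 1/sqrt(196*u^2 + 64*v^2 + 1)), and the second partials r_uu, r_uv, r_vv. Take dot products:
  L(u, v) = r_uu · N̂ = 14/sqrt(196*u^2 + 64*v^2 + 1),
  M(u, v) = r_uv · N̂ = 0,
  N(u, v) = r_vv · N̂ = 8/sqrt(196*u^2 + 64*v^2 + 1).
Evaluating at (u, v) = (3/2, 1/2):
  L = 7*sqrt(458)/229, M = 0, N = 4*sqrt(458)/229.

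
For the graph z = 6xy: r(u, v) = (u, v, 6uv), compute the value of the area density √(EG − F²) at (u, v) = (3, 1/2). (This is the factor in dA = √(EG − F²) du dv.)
√(EG − F²)|_{(3, 1/2)} = sqrt(334)

E = 36*v^2 + 1, F = 36*u*v, G = 36*u^2 + 1, so EG − F² = 36*u^2 + 36*v^2 + 1. Taking the positive square root: √(EG − F²) = sqrt(36*u^2 + 36*v^2 + 1). At (u, v) = (3, 1/2): sqrt(334).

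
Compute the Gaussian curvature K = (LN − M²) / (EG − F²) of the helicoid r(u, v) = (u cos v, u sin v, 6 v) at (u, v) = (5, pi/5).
K = -36/3721

Coefficients of the first fundamental form: E = 1, F = 0, G = u^2 + 36.
Coefficients of the second fundamental form: L = 0, M = -6/sqrt(u^2 + 36), N = 0.
Assemble K = (LN − M²)/(EG − F²) = -36/(u^2 + 36)^2. At (u, v) = (5, pi/5): K = -36/3721.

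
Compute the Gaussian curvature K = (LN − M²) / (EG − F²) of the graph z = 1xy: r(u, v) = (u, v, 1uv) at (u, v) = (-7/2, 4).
K = -16/13689

Coefficients of the first fundamental form: E = v^2 + 1, F = u*v, G = u^2 + 1.
Coefficients of the second fundamental form: L = 0, M = 1/sqrt(u^2 + v^2 + 1), N = 0.
Assemble K = (LN − M²)/(EG − F²) = 1/((u^2*v^2 - (u^2 + 1)*(v^2 + 1))*(u^2 + v^2 + 1)). At (u, v) = (-7/2, 4): K = -16/13689.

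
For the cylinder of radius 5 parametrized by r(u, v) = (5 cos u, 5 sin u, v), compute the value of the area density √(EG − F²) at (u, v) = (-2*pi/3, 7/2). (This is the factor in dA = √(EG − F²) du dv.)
√(EG − F²)|_{(-2*pi/3, 7/2)} = 5

E = 25, F = 0, G = 1, so EG − F² = 25. Taking the positive square root: √(EG − F²) = 5. At (u, v) = (-2*pi/3, 7/2): 5.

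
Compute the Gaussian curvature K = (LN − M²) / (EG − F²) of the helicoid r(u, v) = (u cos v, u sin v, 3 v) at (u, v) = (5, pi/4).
K = -9/1156

Coefficients of the first fundamental form: E = 1, F = 0, G = u^2 + 9.
Coefficients of the second fundamental form: L = 0, M = -3/sqrt(u^2 + 9), N = 0.
Assemble K = (LN − M²)/(EG − F²) = -9/(u^2 + 9)^2. At (u, v) = (5, pi/4): K = -9/1156.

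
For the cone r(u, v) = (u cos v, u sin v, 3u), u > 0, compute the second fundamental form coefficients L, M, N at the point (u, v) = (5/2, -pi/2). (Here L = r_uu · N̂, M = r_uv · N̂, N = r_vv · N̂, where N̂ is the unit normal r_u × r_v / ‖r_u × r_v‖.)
L = 0;  M = 0;  N = 3*sqrt(10)/4

Compute the unit normal N̂(u, v) = (-3*sqrt(10)*u*cos(v)/(10*Abs(u)), -3*sqrt(10)*u*sin(v)/(10*Abs(u)), sqrt(10)*u/(10*Abs(u))), and the second partials r_uu, r_uv, r_vv. Take dot products:
  L(u, v) = r_uu · N̂ = 0,
  M(u, v) = r_uv · N̂ = 0,
  N(u, v) = r_vv · N̂ = 3*sqrt(10)*u^2/(10*Abs(u)).
Evaluating at (u, v) = (5/2, -pi/2):
  L = 0, M = 0, N = 3*sqrt(10)/4.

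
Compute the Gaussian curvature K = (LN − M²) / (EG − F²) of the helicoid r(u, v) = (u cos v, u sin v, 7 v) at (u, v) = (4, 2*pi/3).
K = -49/4225

Coefficients of the first fundamental form: E = 1, F = 0, G = u^2 + 49.
Coefficients of the second fundamental form: L = 0, M = -7/sqrt(u^2 + 49), N = 0.
Assemble K = (LN − M²)/(EG − F²) = -49/(u^2 + 49)^2. At (u, v) = (4, 2*pi/3): K = -49/4225.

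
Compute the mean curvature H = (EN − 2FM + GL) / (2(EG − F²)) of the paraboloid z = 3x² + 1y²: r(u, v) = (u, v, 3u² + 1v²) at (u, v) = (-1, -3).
H = 148*sqrt(73)/5329

With E = 36*u^2 + 1, F = 12*u*v, G = 4*v^2 + 1, L = 6/sqrt(36*u^2 + 4*v^2 + 1), M = 0, N = 2/sqrt(36*u^2 + 4*v^2 + 1), assemble
  H = (EN − 2FM + GL) / (2(EG − F²)) = 4*(9*u^2 + 3*v^2 + 1)/(36*u^2 + 4*v^2 + 1)^(3/2).
At (u, v) = (-1, -3): H = 148*sqrt(73)/5329.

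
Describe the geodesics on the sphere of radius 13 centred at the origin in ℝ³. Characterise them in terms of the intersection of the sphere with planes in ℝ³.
Geodesics on the sphere of radius 13 are great circles — circles of radius 13 obtained as the intersection of the sphere with planes through the origin (the centre of the sphere).

A curve α(t) of nonzero constant speed on the sphere of radius 13 is a geodesic iff its acceleration α̈ is everywhere normal to the surface, i.e. parallel to the radial vector α(t). Then d/dt(α × α̇) = α̇ × α̇ + α × α̈ = 0, so α × α̇ is a constant vector n ≠ 0 and α(t) · n = 0 for all t: α lies in the plane through the origin with normal n. The intersection of that plane with the sphere is a circle of radius 13 (a great circle). Conversely, a great circle traversed at constant speed has centripetal acceleration pointing at the origin, hence normal to the sphere, so every great circle is a geodesic.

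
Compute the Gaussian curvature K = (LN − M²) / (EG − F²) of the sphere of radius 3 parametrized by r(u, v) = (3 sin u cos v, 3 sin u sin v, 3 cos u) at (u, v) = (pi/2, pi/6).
K = 1/9

Coefficients of the first fundamental form: E = 9, F = 0, G = 9*sin(u)^2.
Coefficients of the second fundamental form: L = -3*sin(u)/Abs(sin(u)), M = 0, N = -3*sin(u)^3/Abs(sin(u)).
Assemble K = (LN − M²)/(EG − F²) = 1/9. At (u, v) = (pi/2, pi/6): K = 1/9.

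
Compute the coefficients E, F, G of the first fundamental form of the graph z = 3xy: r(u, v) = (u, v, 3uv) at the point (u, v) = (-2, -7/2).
E = 445/4;  F = 63;  G = 37

Partials: r_u = (1, 0, 3*v), r_v = (0, 1, 3*u). As functions of (u, v):
  E = r_u · r_u = 9*v^2 + 1,
  F = r_u · r_v = 9*u*v,
  G = r_v · r_v = 9*u^2 + 1.
Evaluating at (u, v) = (-2, -7/2): E = 445/4, F = 63, G = 37.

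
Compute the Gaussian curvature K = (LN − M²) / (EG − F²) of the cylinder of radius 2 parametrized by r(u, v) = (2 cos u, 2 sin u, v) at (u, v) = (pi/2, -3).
K = 0

Coefficients of the first fundamental form: E = 4, F = 0, G = 1.
Coefficients of the second fundamental form: L = -2, M = 0, N = 0.
Assemble K = (LN − M²)/(EG − F²) = 0. At (u, v) = (pi/2, -3): K = 0.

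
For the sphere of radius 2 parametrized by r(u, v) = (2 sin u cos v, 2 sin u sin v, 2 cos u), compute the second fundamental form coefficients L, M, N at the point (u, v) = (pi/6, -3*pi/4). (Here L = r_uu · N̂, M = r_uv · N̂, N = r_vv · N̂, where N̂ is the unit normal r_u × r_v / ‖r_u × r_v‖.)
L = -2;  M = 0;  N = -1/2

Compute the unit normal N̂(u, v) = (sin(u)^2*cos(v)/Abs(sin(u)), sin(u)^2*sin(v)/Abs(sin(u)), sin(2*u)/(2*Abs(sin(u)))), and the second partials r_uu, r_uv, r_vv. Take dot products:
  L(u, v) = r_uu · N̂ = -2*sin(u)/Abs(sin(u)),
  M(u, v) = r_uv · N̂ = 0,
  N(u, v) = r_vv · N̂ = -2*sin(u)^3/Abs(sin(u)).
Evaluating at (u, v) = (pi/6, -3*pi/4):
  L = -2, M = 0, N = -1/2.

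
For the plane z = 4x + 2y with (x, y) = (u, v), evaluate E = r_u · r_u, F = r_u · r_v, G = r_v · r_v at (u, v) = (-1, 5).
E = 17;  F = 8;  G = 5

Partials: r_u = (1, 0, 4), r_v = (0, 1, 2). As functions of (u, v):
  E = r_u · r_u = 17,
  F = r_u · r_v = 8,
  G = r_v · r_v = 5.
Evaluating at (u, v) = (-1, 5): E = 17, F = 8, G = 5.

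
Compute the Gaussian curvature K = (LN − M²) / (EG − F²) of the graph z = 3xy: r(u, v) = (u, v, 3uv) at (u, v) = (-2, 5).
K = -9/68644

Coefficients of the first fundamental form: E = 9*v^2 + 1, F = 9*u*v, G = 9*u^2 + 1.
Coefficients of the second fundamental form: L = 0, M = 3/sqrt(9*u^2 + 9*v^2 + 1), N = 0.
Assemble K = (LN − M²)/(EG − F²) = -9/(81*u^4 + 162*u^2*v^2 + 18*u^2 + 81*v^4 + 18*v^2 + 1). At (u, v) = (-2, 5): K = -9/68644.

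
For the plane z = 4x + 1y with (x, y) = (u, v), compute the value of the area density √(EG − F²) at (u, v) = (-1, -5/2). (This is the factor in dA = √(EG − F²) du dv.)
√(EG − F²)|_{(-1, -5/2)} = 3*sqrt(2)

E = 17, F = 4, G = 2, so EG − F² = 18. Taking the positive square root: √(EG − F²) = 3*sqrt(2). At (u, v) = (-1, -5/2): 3*sqrt(2).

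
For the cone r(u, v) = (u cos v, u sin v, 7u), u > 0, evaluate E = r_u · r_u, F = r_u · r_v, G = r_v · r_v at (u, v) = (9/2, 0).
E = 50;  F = 0;  G = 81/4

Partials: r_u = (cos(v), sin(v), 7), r_v = (-u*sin(v), u*cos(v), 0). As functions of (u, v):
  E = r_u · r_u = 50,
  F = r_u · r_v = 0,
  G = r_v · r_v = u^2.
Evaluating at (u, v) = (9/2, 0): E = 50, F = 0, G = 81/4.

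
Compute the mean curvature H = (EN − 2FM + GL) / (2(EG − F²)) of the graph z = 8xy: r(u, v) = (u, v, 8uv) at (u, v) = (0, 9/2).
H = 0

With E = 64*v^2 + 1, F = 64*u*v, G = 64*u^2 + 1, L = 0, M = 8/sqrt(64*u^2 + 64*v^2 + 1), N = 0, assemble
  H = (EN − 2FM + GL) / (2(EG − F²)) = -512*u*v/(64*u^2 + 64*v^2 + 1)^(3/2).
At (u, v) = (0, 9/2): H = 0.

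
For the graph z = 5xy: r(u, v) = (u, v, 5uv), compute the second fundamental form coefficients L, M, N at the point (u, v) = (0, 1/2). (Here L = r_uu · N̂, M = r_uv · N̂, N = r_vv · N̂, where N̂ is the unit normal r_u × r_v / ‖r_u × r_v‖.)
L = 0;  M = 10*sqrt(29)/29;  N = 0

Compute the unit normal N̂(u, v) = (-5*v/sqrt(25*u^2 + 25*v^2 + 1), -5*u/sqrt(25*u^2 + 25*v^2 + 1), 1/sqrt(25*u^2 + 25*v^2 + 1)), and the second partials r_uu, r_uv, r_vv. Take dot products:
  L(u, v) = r_uu · N̂ = 0,
  M(u, v) = r_uv · N̂ = 5/sqrt(25*u^2 + 25*v^2 + 1),
  N(u, v) = r_vv · N̂ = 0.
Evaluating at (u, v) = (0, 1/2):
  L = 0, M = 10*sqrt(29)/29, N = 0.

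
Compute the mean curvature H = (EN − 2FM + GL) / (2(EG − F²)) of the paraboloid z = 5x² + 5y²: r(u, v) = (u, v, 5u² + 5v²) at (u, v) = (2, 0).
H = 2010*sqrt(401)/160801

With E = 100*u^2 + 1, F = 100*u*v, G = 100*v^2 + 1, L = 10/sqrt(100*u^2 + 100*v^2 + 1), M = 0, N = 10/sqrt(100*u^2 + 100*v^2 + 1), assemble
  H = (EN − 2FM + GL) / (2(EG − F²)) = 10*(50*u^2 + 50*v^2 + 1)/(100*u^2 + 100*v^2 + 1)^(3/2).
At (u, v) = (2, 0): H = 2010*sqrt(401)/160801.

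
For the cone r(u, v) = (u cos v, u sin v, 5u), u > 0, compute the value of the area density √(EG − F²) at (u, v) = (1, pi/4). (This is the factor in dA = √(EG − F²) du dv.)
√(EG − F²)|_{(1, pi/4)} = sqrt(26)

E = 26, F = 0, G = u^2, so EG − F² = 26*u^2. Taking the positive square root: √(EG − F²) = sqrt(26)*Abs(u). At (u, v) = (1, pi/4): sqrt(26).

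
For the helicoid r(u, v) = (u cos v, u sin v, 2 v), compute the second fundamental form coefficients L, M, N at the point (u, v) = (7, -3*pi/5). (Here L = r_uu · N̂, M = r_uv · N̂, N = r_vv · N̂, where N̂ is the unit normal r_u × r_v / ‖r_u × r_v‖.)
L = 0;  M = -2*sqrt(53)/53;  N = 0

Compute the unit normal N̂(u, v) = (2*sin(v)/sqrt(u^2 + 4), -2*cos(v)/sqrt(u^2 + 4), u/sqrt(u^2 + 4)), and the second partials r_uu, r_uv, r_vv. Take dot products:
  L(u, v) = r_uu · N̂ = 0,
  M(u, v) = r_uv · N̂ = -2/sqrt(u^2 + 4),
  N(u, v) = r_vv · N̂ = 0.
Evaluating at (u, v) = (7, -3*pi/5):
  L = 0, M = -2*sqrt(53)/53, N = 0.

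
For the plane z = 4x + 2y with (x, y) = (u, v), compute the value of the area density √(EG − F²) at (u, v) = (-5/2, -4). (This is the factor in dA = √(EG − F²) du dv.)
√(EG − F²)|_{(-5/2, -4)} = sqrt(21)

E = 17, F = 8, G = 5, so EG − F² = 21. Taking the positive square root: √(EG − F²) = sqrt(21). At (u, v) = (-5/2, -4): sqrt(21).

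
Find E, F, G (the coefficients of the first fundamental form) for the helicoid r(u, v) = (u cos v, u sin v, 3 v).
E = 1;  F = 0;  G = u^2 + 9

Compute partials: r_u = (cos(v), sin(v), 0), r_v = (-u*sin(v), u*cos(v), 3). Then
  E = r_u · r_u = 1,
  F = r_u · r_v = 0,
  G = r_v · r_v = u^2 + 9.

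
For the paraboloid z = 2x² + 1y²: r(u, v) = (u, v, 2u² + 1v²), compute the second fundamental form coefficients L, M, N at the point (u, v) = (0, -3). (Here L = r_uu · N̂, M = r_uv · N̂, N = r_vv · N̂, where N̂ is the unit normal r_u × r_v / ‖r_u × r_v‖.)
L = 4*sqrt(37)/37;  M = 0;  N = 2*sqrt(37)/37

Compute the unit normal N̂(u, v) = (-4*u/sqrt(16*u^2 + 4*v^2 + 1), -2*v/sqrt(16*u^2 + 4*v^2 + 1), 1/sqrt(16*u^2 + 4*v^2 + 1)), and the second partials r_uu, r_uv, r_vv. Take dot products:
  L(u, v) = r_uu · N̂ = 4/sqrt(16*u^2 + 4*v^2 + 1),
  M(u, v) = r_uv · N̂ = 0,
  N(u, v) = r_vv · N̂ = 2/sqrt(16*u^2 + 4*v^2 + 1).
Evaluating at (u, v) = (0, -3):
  L = 4*sqrt(37)/37, M = 0, N = 2*sqrt(37)/37.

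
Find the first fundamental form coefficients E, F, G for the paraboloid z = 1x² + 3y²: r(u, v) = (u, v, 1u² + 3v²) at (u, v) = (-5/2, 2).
E = 26;  F = -60;  G = 145

Partials: r_u = (1, 0, 2*u), r_v = (0, 1, 6*v). As functions of (u, v):
  E = r_u · r_u = 4*u^2 + 1,
  F = r_u · r_v = 12*u*v,
  G = r_v · r_v = 36*v^2 + 1.
Evaluating at (u, v) = (-5/2, 2): E = 26, F = -60, G = 145.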